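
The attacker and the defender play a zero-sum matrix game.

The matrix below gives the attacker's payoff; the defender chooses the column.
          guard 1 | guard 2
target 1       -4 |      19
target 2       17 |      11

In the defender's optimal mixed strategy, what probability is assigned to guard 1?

Row minima are -4 and 11, so the attacker's maximin is 11; column maxima are 17 and 19, so the defender's minimax is 17. These differ, so the equilibrium is in mixed strategies.
Let the defender play guard 1 with probability q. The attacker is indifferent when −4q + 19(1−q) = 17q + 11(1−q), giving q = 8/29.

8/29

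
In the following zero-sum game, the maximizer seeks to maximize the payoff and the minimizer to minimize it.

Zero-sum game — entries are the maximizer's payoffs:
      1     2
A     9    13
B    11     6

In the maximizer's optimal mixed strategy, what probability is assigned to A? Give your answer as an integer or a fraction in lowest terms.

5/9

Row minima are 9 and 6, so the maximizer's maximin is 9; column maxima are 11 and 13, so the minimizer's minimax is 11. These differ, so the equilibrium is in mixed strategies.
Let the maximizer play A with probability p. The minimizer is indifferent when 9p + 11(1−p) = 13p + 6(1−p), giving p = 5/9.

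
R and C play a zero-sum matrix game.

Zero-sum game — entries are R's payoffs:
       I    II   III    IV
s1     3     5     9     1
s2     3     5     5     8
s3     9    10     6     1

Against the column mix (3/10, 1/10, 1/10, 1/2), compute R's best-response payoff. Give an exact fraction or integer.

59/10

s1: (3)·(3/10) + (5)·(1/10) + (9)·(1/10) + (1)·(1/2) = 14/5.
s2: (3)·(3/10) + (5)·(1/10) + (5)·(1/10) + (8)·(1/2) = 59/10.
s3: (9)·(3/10) + (10)·(1/10) + (6)·(1/10) + (1)·(1/2) = 24/5.
The best pure response is s2 with expected payoff 59/10.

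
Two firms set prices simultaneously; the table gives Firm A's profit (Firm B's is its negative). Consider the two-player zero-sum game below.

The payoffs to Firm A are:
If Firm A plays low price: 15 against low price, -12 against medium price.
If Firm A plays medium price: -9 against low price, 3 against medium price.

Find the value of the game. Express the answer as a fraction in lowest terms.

Row minima are -12 and -9, so Firm A's maximin is -9; column maxima are 15 and 3, so Firm B's minimax is 3. These differ, so the equilibrium is in mixed strategies.
Let Firm A play low price with probability p. Firm B is indifferent when 15p − 9(1−p) = −12p + 3(1−p), giving p = 4/13.
Let Firm B play low price with probability q. Firm A is indifferent when 15q − 12(1−q) = −9q + 3(1−q), giving q = 5/13.
The value is 15·(5/13) + (-12)·(8/13) = -21/13.

-21/13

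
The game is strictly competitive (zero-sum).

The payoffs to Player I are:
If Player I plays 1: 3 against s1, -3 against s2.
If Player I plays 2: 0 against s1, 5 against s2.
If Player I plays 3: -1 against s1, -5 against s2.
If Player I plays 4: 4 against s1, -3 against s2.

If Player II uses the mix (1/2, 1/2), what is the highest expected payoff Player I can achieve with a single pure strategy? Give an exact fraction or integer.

5/2

1: (3)·(1/2) + (-3)·(1/2) = 0.
2: (0)·(1/2) + (5)·(1/2) = 5/2.
3: (-1)·(1/2) + (-5)·(1/2) = -3.
4: (4)·(1/2) + (-3)·(1/2) = 1/2.
The best pure response is 2 with expected payoff 5/2.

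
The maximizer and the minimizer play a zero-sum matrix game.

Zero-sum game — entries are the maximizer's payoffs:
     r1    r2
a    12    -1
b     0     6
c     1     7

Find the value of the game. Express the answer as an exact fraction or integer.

Row b is strictly dominated by row c, so the maximizer never plays it.
The remaining 2×2 game on (a, c) × (r1, r2) has no saddle point. Let the maximizer play a with probability p; indifference gives 12p + (1−p) = −p + 7(1−p), so p = 6/19.
Similarly the minimizer's optimal q on r1 is 8/19, and the value is 12·(8/19) + (-1)·(11/19) = 85/19.

85/19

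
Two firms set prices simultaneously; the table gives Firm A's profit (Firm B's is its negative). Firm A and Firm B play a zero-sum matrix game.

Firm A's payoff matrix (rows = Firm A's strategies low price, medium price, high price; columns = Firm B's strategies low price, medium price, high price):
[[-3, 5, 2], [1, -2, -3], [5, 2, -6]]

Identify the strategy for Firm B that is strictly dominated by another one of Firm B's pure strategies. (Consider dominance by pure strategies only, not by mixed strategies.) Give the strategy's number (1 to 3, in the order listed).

2

Firm B prefers columns that give Firm A less. Compare medium price with high price: 2 < 5, -3 < -2, -6 < 2.
So high price strictly dominates medium price for Firm B; medium price is strictly dominated.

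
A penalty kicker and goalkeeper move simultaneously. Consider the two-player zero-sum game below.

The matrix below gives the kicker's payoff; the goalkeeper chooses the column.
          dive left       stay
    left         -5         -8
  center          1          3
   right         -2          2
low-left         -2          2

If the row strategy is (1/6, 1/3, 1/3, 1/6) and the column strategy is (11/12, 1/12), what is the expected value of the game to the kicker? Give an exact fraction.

Against (11/12, 1/12), each row's expected payoff is left: -21/4; center: 7/6; right: -5/3; low-left: -5/3.
Taking the (1/6, 1/3, 1/3, 1/6)-weighted average: (1/6)·(-21/4) + (1/3)·(7/6) + (1/3)·(-5/3) + (1/6)·(-5/3) = -95/72.

-95/72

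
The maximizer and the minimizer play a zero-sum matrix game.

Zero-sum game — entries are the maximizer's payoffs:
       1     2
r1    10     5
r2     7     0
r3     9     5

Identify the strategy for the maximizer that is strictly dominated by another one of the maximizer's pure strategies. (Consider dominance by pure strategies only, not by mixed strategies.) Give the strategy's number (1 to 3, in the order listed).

Compare r2 with r1: 10 > 7, 5 > 0.
So r1 strictly dominates r2 for the maximizer; r2 is strictly dominated.

2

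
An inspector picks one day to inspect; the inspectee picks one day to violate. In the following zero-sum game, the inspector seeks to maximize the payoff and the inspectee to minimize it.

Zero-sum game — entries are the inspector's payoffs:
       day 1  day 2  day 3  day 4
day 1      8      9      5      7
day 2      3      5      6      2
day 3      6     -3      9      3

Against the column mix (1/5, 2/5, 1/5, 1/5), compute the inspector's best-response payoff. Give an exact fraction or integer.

38/5

day 1: (8)·(1/5) + (9)·(2/5) + (5)·(1/5) + (7)·(1/5) = 38/5.
day 2: (3)·(1/5) + (5)·(2/5) + (6)·(1/5) + (2)·(1/5) = 21/5.
day 3: (6)·(1/5) + (-3)·(2/5) + (9)·(1/5) + (3)·(1/5) = 12/5.
The best pure response is day 1 with expected payoff 38/5.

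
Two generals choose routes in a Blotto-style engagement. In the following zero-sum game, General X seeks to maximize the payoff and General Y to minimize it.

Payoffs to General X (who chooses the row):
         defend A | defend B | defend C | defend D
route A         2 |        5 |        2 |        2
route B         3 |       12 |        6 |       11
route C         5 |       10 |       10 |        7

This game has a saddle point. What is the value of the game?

Row minima: 2, 3, 5 → General X's maximin is 5.
Column maxima: 5, 12, 10, 11 → General Y's minimax is 5.
They coincide at (route C, defend A), so the value is 5.

5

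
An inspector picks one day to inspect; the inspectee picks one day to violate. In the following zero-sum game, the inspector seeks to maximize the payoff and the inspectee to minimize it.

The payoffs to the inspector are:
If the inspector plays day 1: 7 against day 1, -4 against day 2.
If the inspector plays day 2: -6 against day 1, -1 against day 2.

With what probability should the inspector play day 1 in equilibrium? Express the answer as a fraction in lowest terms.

5/16

Row minima are -4 and -6, so the inspector's maximin is -4; column maxima are 7 and -1, so the inspectee's minimax is -1. These differ, so the equilibrium is in mixed strategies.
Let the inspector play day 1 with probability p. The inspectee is indifferent when 7p − 6(1−p) = −4p − (1−p), giving p = 5/16.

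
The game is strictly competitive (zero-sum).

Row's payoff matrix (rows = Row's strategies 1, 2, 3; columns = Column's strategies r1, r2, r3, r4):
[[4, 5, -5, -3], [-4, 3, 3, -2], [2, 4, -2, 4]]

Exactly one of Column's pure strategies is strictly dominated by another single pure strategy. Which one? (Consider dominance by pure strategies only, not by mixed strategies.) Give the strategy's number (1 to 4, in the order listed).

Column prefers columns that give Row less. Compare r2 with r1: 4 < 5, -4 < 3, 2 < 4.
So r1 strictly dominates r2 for Column; r2 is strictly dominated.

2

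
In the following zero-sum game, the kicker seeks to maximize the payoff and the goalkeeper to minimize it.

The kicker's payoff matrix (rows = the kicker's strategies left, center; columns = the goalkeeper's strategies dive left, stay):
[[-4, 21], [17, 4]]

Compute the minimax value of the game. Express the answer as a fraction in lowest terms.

Row minima are -4 and 4, so the kicker's maximin is 4; column maxima are 17 and 21, so the goalkeeper's minimax is 17. These differ, so the equilibrium is in mixed strategies.
Let the kicker play left with probability p. The goalkeeper is indifferent when −4p + 17(1−p) = 21p + 4(1−p), giving p = 13/38.
Let the goalkeeper play dive left with probability q. The kicker is indifferent when −4q + 21(1−q) = 17q + 4(1−q), giving q = 17/38.
The value is -4·(17/38) + (21)·(21/38) = 373/38.

373/38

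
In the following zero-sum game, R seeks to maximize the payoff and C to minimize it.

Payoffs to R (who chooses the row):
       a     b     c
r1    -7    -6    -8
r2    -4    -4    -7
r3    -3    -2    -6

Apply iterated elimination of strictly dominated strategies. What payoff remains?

Row r1 is strictly dominated by row r2 (-4>-7, -4>-6, -7>-8); eliminate r1.
Row r2 is strictly dominated by row r3 (-3>-4, -2>-4, -6>-7); eliminate r2.
Column a is strictly dominated by c for C (-6<-3); eliminate a.
Column b is strictly dominated by c for C (-6<-2); eliminate b.
Only (r3, c) remains, with payoff -6.

-6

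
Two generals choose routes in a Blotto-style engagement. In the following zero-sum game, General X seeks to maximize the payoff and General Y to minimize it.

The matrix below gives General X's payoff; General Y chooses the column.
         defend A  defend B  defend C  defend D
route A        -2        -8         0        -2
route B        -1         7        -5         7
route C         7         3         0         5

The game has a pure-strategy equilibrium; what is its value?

0

Row minima: -8, -5, 0 → General X's maximin is 0.
Column maxima: 7, 7, 0, 7 → General Y's minimax is 0.
They coincide at (route C, defend C), so the value is 0.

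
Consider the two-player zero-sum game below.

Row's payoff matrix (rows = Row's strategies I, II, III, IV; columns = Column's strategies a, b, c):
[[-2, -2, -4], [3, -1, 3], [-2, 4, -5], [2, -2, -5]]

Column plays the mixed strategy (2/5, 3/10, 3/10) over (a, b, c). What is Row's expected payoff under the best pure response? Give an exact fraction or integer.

9/5

I: (-2)·(2/5) + (-2)·(3/10) + (-4)·(3/10) = -13/5.
II: (3)·(2/5) + (-1)·(3/10) + (3)·(3/10) = 9/5.
III: (-2)·(2/5) + (4)·(3/10) + (-5)·(3/10) = -11/10.
IV: (2)·(2/5) + (-2)·(3/10) + (-5)·(3/10) = -13/10.
The best pure response is II with expected payoff 9/5.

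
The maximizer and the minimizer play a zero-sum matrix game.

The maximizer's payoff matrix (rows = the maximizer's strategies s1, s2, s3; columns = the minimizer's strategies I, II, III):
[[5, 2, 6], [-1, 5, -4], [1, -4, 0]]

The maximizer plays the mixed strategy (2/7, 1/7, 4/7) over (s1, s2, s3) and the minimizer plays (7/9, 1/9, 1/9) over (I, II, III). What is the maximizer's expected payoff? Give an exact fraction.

92/63

Against (7/9, 1/9, 1/9), each row's expected payoff is s1: 43/9; s2: -2/3; s3: 1/3.
Taking the (2/7, 1/7, 4/7)-weighted average: (2/7)·(43/9) + (1/7)·(-2/3) + (4/7)·(1/3) = 92/63.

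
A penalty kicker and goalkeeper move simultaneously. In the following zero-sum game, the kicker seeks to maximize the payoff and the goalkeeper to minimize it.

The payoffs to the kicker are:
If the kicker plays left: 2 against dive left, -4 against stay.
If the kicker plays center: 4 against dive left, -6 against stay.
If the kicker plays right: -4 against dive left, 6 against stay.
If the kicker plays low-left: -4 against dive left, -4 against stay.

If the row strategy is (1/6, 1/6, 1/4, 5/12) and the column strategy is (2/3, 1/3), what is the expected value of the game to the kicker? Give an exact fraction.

-31/18

Against (2/3, 1/3), each row's expected payoff is left: 0; center: 2/3; right: -2/3; low-left: -4.
Taking the (1/6, 1/6, 1/4, 5/12)-weighted average: (1/6)·(0) + (1/6)·(2/3) + (1/4)·(-2/3) + (5/12)·(-4) = -31/18.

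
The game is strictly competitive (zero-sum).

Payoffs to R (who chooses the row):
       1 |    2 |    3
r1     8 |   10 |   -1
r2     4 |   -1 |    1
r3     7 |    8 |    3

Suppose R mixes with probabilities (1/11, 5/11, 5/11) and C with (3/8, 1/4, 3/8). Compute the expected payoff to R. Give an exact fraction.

Against (3/8, 1/4, 3/8), each row's expected payoff is r1: 41/8; r2: 13/8; r3: 23/4.
Taking the (1/11, 5/11, 5/11)-weighted average: (1/11)·(41/8) + (5/11)·(13/8) + (5/11)·(23/4) = 42/11.

42/11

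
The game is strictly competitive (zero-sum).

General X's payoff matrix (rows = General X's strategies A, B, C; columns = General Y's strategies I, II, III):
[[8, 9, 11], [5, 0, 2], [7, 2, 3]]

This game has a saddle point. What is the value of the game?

8

Row minima: 8, 0, 2 → General X's maximin is 8.
Column maxima: 8, 9, 11 → General Y's minimax is 8.
They coincide at (A, I), so the value is 8.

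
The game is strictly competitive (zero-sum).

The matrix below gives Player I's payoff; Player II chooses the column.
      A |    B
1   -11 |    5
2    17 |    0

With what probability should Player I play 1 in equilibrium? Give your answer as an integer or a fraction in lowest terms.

17/33

Row minima are -11 and 0, so Player I's maximin is 0; column maxima are 17 and 5, so Player II's minimax is 5. These differ, so the equilibrium is in mixed strategies.
Let Player I play 1 with probability p. Player II is indifferent when −11p + 17(1−p) = 5p, giving p = 17/33.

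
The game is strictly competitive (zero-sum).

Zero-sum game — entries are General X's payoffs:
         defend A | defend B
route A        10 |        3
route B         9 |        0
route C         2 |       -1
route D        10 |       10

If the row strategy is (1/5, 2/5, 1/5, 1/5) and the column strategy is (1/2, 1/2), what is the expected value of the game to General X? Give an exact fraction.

Against (1/2, 1/2), each row's expected payoff is route A: 13/2; route B: 9/2; route C: 1/2; route D: 10.
Taking the (1/5, 2/5, 1/5, 1/5)-weighted average: (1/5)·(13/2) + (2/5)·(9/2) + (1/5)·(1/2) + (1/5)·(10) = 26/5.

26/5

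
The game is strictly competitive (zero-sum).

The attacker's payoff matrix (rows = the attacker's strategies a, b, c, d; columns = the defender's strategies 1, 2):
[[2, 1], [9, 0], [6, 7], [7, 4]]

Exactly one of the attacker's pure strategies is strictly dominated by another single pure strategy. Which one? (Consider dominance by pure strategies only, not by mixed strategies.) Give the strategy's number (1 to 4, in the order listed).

Compare a with c: 6 > 2, 7 > 1.
So c strictly dominates a for the attacker; a is strictly dominated.

1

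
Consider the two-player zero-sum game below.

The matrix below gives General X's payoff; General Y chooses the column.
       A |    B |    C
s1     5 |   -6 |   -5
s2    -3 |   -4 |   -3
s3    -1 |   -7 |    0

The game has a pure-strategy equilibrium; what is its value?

Row minima: -6, -4, -7 → General X's maximin is -4.
Column maxima: 5, -4, 0 → General Y's minimax is -4.
They coincide at (s2, B), so the value is -4.

-4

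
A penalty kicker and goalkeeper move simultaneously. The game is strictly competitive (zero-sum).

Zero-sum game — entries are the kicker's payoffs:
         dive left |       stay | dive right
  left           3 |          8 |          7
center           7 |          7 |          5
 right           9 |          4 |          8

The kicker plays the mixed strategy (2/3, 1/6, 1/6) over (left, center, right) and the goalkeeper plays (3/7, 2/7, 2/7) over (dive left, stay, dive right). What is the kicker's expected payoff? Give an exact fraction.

6

Against (3/7, 2/7, 2/7), each row's expected payoff is left: 39/7; center: 45/7; right: 51/7.
Taking the (2/3, 1/6, 1/6)-weighted average: (2/3)·(39/7) + (1/6)·(45/7) + (1/6)·(51/7) = 6.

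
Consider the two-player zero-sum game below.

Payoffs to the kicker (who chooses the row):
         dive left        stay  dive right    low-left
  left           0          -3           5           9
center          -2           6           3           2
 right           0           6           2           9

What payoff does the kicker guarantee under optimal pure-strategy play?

Row minima: -3, -2, 0 → the kicker's maximin is 0.
Column maxima: 0, 6, 5, 9 → the goalkeeper's minimax is 0.
They coincide at (right, dive left), so the value is 0.

0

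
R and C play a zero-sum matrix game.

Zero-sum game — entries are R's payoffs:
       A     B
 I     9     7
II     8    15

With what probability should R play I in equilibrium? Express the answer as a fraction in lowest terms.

7/9

Row minima are 7 and 8, so R's maximin is 8; column maxima are 9 and 15, so C's minimax is 9. These differ, so the equilibrium is in mixed strategies.
Let R play I with probability p. C is indifferent when 9p + 8(1−p) = 7p + 15(1−p), giving p = 7/9.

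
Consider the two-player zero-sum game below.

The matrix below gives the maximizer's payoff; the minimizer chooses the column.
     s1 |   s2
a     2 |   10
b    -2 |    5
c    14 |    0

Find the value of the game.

Row b is strictly dominated by row a, so the maximizer never plays it.
The remaining 2×2 game on (a, c) × (s1, s2) has no saddle point. Let the maximizer play a with probability p; indifference gives 2p + 14(1−p) = 10p, so p = 7/11.
Similarly the minimizer's optimal q on s1 is 5/11, and the value is 2·(5/11) + (10)·(6/11) = 70/11.

70/11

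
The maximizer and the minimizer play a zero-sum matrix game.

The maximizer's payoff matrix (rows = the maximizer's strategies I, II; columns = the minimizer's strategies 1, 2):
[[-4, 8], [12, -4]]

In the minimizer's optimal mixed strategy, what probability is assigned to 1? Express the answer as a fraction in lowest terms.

3/7

Row minima are -4 and -4, so the maximizer's maximin is -4; column maxima are 12 and 8, so the minimizer's minimax is 8. These differ, so the equilibrium is in mixed strategies.
Let the minimizer play 1 with probability q. The maximizer is indifferent when −4q + 8(1−q) = 12q − 4(1−q), giving q = 3/7.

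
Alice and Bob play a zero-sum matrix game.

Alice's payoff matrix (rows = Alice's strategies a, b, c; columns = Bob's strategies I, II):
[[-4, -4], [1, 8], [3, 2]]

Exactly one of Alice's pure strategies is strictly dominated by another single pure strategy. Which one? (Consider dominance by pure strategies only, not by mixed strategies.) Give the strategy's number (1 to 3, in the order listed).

1

Compare a with b: 1 > -4, 8 > -4.
So b strictly dominates a for Alice; a is strictly dominated.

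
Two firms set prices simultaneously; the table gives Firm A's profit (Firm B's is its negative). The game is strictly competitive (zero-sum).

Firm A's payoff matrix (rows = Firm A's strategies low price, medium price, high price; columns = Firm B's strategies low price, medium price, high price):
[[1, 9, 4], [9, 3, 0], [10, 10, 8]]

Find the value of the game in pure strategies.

Row minima: 1, 0, 8 → Firm A's maximin is 8.
Column maxima: 10, 10, 8 → Firm B's minimax is 8.
They coincide at (high price, high price), so the value is 8.

8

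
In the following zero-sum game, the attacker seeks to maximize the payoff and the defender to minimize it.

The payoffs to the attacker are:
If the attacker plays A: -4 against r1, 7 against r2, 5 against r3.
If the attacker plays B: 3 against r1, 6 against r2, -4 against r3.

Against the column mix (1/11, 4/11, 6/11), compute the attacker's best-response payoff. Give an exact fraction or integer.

A: (-4)·(1/11) + (7)·(4/11) + (5)·(6/11) = 54/11.
B: (3)·(1/11) + (6)·(4/11) + (-4)·(6/11) = 3/11.
The best pure response is A with expected payoff 54/11.

54/11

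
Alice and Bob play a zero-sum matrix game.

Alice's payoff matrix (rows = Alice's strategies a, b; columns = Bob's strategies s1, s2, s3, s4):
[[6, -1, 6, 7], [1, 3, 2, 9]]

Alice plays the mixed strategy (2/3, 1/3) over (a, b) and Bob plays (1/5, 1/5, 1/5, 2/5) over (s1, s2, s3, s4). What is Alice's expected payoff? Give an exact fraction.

74/15

Against (1/5, 1/5, 1/5, 2/5), each row's expected payoff is a: 5; b: 24/5.
Taking the (2/3, 1/3)-weighted average: (2/3)·(5) + (1/3)·(24/5) = 74/15.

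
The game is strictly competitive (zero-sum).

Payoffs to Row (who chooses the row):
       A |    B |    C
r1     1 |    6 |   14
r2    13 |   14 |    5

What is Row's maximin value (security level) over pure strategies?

5

The worst-case payoff for each row is r1: 1, r2: 5.
The best of these is 5.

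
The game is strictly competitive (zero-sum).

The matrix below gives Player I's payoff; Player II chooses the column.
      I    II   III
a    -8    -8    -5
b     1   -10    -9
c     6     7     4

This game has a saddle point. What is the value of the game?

4

Row minima: -8, -10, 4 → Player I's maximin is 4.
Column maxima: 6, 7, 4 → Player II's minimax is 4.
They coincide at (c, III), so the value is 4.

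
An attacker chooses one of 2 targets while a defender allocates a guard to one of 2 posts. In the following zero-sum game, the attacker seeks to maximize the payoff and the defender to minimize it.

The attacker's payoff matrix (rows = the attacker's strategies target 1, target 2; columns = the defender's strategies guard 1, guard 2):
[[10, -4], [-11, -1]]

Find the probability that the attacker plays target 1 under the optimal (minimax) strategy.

Row minima are -4 and -11, so the attacker's maximin is -4; column maxima are 10 and -1, so the defender's minimax is -1. These differ, so the equilibrium is in mixed strategies.
Let the attacker play target 1 with probability p. The defender is indifferent when 10p − 11(1−p) = −4p − (1−p), giving p = 5/12.

5/12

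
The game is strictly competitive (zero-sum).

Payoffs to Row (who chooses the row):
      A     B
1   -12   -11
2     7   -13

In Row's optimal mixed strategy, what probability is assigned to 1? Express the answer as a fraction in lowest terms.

20/21

Row minima are -12 and -13, so Row's maximin is -12; column maxima are 7 and -11, so Column's minimax is -11. These differ, so the equilibrium is in mixed strategies.
Let Row play 1 with probability p. Column is indifferent when −12p + 7(1−p) = −11p − 13(1−p), giving p = 20/21.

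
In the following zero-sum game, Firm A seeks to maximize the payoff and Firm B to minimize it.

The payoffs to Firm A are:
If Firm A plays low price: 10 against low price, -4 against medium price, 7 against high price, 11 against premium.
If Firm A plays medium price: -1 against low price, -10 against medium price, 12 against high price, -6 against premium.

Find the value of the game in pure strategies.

Row minima: -4, -10 → Firm A's maximin is -4.
Column maxima: 10, -4, 12, 11 → Firm B's minimax is -4.
They coincide at (low price, medium price), so the value is -4.

-4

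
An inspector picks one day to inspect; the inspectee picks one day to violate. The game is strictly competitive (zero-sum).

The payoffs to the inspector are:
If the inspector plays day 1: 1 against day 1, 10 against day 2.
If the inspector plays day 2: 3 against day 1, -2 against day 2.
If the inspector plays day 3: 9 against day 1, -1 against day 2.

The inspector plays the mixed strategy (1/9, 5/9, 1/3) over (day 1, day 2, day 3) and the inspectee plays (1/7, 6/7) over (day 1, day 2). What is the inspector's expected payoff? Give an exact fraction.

25/63

Against (1/7, 6/7), each row's expected payoff is day 1: 61/7; day 2: -9/7; day 3: 3/7.
Taking the (1/9, 5/9, 1/3)-weighted average: (1/9)·(61/7) + (5/9)·(-9/7) + (1/3)·(3/7) = 25/63.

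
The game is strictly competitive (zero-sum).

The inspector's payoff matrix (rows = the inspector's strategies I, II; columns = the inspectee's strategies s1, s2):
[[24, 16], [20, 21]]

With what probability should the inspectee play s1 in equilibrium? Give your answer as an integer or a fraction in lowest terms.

Row minima are 16 and 20, so the inspector's maximin is 20; column maxima are 24 and 21, so the inspectee's minimax is 21. These differ, so the equilibrium is in mixed strategies.
Let the inspectee play s1 with probability q. The inspector is indifferent when 24q + 16(1−q) = 20q + 21(1−q), giving q = 5/9.

5/9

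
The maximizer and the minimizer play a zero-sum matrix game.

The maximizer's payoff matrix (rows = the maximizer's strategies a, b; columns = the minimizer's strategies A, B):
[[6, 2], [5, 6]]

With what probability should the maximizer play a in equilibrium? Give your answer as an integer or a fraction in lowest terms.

1/5

Row minima are 2 and 5, so the maximizer's maximin is 5; column maxima are 6 and 6, so the minimizer's minimax is 6. These differ, so the equilibrium is in mixed strategies.
Let the maximizer play a with probability p. The minimizer is indifferent when 6p + 5(1−p) = 2p + 6(1−p), giving p = 1/5.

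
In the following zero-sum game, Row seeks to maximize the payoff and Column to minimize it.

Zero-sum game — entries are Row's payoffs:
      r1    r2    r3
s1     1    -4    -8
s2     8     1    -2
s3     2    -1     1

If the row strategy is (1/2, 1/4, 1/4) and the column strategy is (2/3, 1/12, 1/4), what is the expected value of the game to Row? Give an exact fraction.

37/48

Against (2/3, 1/12, 1/4), each row's expected payoff is s1: -5/3; s2: 59/12; s3: 3/2.
Taking the (1/2, 1/4, 1/4)-weighted average: (1/2)·(-5/3) + (1/4)·(59/12) + (1/4)·(3/2) = 37/48.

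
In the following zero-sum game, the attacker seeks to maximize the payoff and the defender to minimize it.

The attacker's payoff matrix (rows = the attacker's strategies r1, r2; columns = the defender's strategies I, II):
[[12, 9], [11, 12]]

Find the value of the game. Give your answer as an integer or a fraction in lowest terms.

Row minima are 9 and 11, so the attacker's maximin is 11; column maxima are 12 and 12, so the defender's minimax is 12. These differ, so the equilibrium is in mixed strategies.
Let the attacker play r1 with probability p. The defender is indifferent when 12p + 11(1−p) = 9p + 12(1−p), giving p = 1/4.
Let the defender play I with probability q. The attacker is indifferent when 12q + 9(1−q) = 11q + 12(1−q), giving q = 3/4.
The value is 12·(3/4) + (9)·(1/4) = 45/4.

45/4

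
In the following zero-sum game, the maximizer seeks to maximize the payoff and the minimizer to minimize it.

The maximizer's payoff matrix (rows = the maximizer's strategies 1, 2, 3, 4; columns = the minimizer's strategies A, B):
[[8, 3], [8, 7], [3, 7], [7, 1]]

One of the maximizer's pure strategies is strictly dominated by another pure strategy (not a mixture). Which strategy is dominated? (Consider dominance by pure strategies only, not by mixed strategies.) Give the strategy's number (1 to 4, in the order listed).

Compare 4 with 1: 8 > 7, 3 > 1.
So 1 strictly dominates 4 for the maximizer; 4 is strictly dominated.

4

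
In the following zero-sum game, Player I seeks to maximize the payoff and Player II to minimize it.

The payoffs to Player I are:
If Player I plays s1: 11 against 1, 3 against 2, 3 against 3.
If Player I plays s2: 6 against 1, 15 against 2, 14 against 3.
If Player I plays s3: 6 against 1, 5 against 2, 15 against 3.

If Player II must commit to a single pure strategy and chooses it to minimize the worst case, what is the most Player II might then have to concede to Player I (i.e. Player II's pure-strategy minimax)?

11

The worst case (largest entry) in each column is 1: 11, 2: 15, 3: 15.
The best (smallest) of these is 11.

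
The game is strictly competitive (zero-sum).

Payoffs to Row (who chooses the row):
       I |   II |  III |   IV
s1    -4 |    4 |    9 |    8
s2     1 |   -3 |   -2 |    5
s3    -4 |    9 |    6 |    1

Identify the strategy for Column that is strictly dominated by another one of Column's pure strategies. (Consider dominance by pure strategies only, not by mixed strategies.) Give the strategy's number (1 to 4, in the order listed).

4

Column prefers columns that give Row less. Compare IV with I: -4 < 8, 1 < 5, -4 < 1.
So I strictly dominates IV for Column; IV is strictly dominated.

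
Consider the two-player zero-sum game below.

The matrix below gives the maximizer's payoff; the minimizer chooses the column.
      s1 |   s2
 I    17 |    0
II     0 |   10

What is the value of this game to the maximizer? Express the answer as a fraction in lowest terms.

Row minima are 0 and 0, so the maximizer's maximin is 0; column maxima are 17 and 10, so the minimizer's minimax is 10. These differ, so the equilibrium is in mixed strategies.
Let the maximizer play I with probability p. The minimizer is indifferent when 17p = 10(1−p), giving p = 10/27.
Let the minimizer play s1 with probability q. The maximizer is indifferent when 17q = 10(1−q), giving q = 10/27.
The value is 17·(10/27) + (0)·(17/27) = 170/27.

170/27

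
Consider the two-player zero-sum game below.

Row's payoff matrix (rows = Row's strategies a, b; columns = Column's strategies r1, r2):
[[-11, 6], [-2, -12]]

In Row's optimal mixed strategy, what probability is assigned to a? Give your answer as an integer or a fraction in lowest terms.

10/27

Row minima are -11 and -12, so Row's maximin is -11; column maxima are -2 and 6, so Column's minimax is -2. These differ, so the equilibrium is in mixed strategies.
Let Row play a with probability p. Column is indifferent when −11p − 2(1−p) = 6p − 12(1−p), giving p = 10/27.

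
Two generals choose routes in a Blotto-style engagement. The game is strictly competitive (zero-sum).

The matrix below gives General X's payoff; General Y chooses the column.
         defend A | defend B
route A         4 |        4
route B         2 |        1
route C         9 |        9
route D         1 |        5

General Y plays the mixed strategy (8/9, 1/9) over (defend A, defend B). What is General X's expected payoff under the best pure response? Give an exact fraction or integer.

9

route A: (4)·(8/9) + (4)·(1/9) = 4.
route B: (2)·(8/9) + (1)·(1/9) = 17/9.
route C: (9)·(8/9) + (9)·(1/9) = 9.
route D: (1)·(8/9) + (5)·(1/9) = 13/9.
The best pure response is route C with expected payoff 9.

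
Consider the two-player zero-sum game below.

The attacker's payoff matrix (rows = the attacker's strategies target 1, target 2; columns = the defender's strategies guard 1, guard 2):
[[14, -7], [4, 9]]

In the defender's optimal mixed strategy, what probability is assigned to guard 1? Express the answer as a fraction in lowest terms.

Row minima are -7 and 4, so the attacker's maximin is 4; column maxima are 14 and 9, so the defender's minimax is 9. These differ, so the equilibrium is in mixed strategies.
Let the defender play guard 1 with probability q. The attacker is indifferent when 14q − 7(1−q) = 4q + 9(1−q), giving q = 8/13.

8/13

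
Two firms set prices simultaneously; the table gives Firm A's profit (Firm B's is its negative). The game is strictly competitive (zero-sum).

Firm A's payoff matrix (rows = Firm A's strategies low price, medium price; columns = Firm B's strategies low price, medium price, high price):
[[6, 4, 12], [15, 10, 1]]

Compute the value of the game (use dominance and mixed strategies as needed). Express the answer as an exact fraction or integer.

116/17

Column low price is strictly dominated by medium price for Firm B (it gives Firm A more in every row).
The remaining 2×2 game on (low price, medium price) × (medium price, high price) has no saddle point. Let Firm A play low price with probability p; indifference gives 4p + 10(1−p) = 12p + (1−p), so p = 9/17.
Similarly Firm B's optimal q on medium price is 11/17, and the value is 4·(11/17) + (12)·(6/17) = 116/17.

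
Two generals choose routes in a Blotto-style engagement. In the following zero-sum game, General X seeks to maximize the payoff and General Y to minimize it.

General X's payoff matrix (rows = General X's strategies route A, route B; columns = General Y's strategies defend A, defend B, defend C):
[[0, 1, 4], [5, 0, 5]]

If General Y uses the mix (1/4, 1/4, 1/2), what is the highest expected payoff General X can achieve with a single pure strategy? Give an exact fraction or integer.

15/4

route A: (0)·(1/4) + (1)·(1/4) + (4)·(1/2) = 9/4.
route B: (5)·(1/4) + (0)·(1/4) + (5)·(1/2) = 15/4.
The best pure response is route B with expected payoff 15/4.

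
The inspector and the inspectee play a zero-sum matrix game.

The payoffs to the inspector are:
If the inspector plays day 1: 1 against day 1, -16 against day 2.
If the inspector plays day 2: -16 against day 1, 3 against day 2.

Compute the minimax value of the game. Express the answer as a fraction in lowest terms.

Row minima are -16 and -16, so the inspector's maximin is -16; column maxima are 1 and 3, so the inspectee's minimax is 1. These differ, so the equilibrium is in mixed strategies.
Let the inspector play day 1 with probability p. The inspectee is indifferent when p − 16(1−p) = −16p + 3(1−p), giving p = 19/36.
Let the inspectee play day 1 with probability q. The inspector is indifferent when q − 16(1−q) = −16q + 3(1−q), giving q = 19/36.
The value is 1·(19/36) + (-16)·(17/36) = -253/36.

-253/36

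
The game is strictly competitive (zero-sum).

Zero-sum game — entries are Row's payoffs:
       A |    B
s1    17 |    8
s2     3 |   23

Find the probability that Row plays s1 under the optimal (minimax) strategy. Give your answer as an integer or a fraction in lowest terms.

Row minima are 8 and 3, so Row's maximin is 8; column maxima are 17 and 23, so Column's minimax is 17. These differ, so the equilibrium is in mixed strategies.
Let Row play s1 with probability p. Column is indifferent when 17p + 3(1−p) = 8p + 23(1−p), giving p = 20/29.

20/29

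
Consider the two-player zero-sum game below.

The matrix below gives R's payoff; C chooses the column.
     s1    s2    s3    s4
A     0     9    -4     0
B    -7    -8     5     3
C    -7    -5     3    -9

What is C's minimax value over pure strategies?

0

The worst case (largest entry) in each column is s1: 0, s2: 9, s3: 5, s4: 3.
The best (smallest) of these is 0.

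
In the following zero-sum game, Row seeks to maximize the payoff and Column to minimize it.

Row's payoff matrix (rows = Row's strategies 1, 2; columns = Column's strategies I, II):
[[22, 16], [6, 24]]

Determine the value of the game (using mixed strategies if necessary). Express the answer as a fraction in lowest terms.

18

Row minima are 16 and 6, so Row's maximin is 16; column maxima are 22 and 24, so Column's minimax is 22. These differ, so the equilibrium is in mixed strategies.
Let Row play 1 with probability p. Column is indifferent when 22p + 6(1−p) = 16p + 24(1−p), giving p = 3/4.
Let Column play I with probability q. Row is indifferent when 22q + 16(1−q) = 6q + 24(1−q), giving q = 1/3.
The value is 22·(1/3) + (16)·(2/3) = 18.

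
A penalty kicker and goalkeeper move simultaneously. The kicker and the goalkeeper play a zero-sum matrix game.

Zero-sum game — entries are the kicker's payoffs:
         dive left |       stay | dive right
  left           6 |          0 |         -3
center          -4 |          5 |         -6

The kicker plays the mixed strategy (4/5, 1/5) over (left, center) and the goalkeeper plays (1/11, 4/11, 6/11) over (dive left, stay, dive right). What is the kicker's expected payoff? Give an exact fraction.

-68/55

Against (1/11, 4/11, 6/11), each row's expected payoff is left: -12/11; center: -20/11.
Taking the (4/5, 1/5)-weighted average: (4/5)·(-12/11) + (1/5)·(-20/11) = -68/55.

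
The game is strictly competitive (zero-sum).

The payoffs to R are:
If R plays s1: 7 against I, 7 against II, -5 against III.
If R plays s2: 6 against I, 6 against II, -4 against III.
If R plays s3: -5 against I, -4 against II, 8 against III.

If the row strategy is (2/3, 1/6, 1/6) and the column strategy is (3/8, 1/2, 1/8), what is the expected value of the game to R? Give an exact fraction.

191/48

Against (3/8, 1/2, 1/8), each row's expected payoff is s1: 11/2; s2: 19/4; s3: -23/8.
Taking the (2/3, 1/6, 1/6)-weighted average: (2/3)·(11/2) + (1/6)·(19/4) + (1/6)·(-23/8) = 191/48.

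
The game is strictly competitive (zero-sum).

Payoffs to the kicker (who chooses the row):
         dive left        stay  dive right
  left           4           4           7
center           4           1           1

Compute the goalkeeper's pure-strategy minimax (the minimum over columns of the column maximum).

4

The worst case (largest entry) in each column is dive left: 4, stay: 4, dive right: 7.
The best (smallest) of these is 4.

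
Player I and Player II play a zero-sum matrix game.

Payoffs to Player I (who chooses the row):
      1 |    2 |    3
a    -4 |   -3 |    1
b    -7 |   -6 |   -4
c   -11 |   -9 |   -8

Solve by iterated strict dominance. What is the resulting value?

-4

Column 2 is strictly dominated by 1 for Player II (-4<-3, -7<-6, -11<-9); eliminate 2.
Row b is strictly dominated by row a (-4>-7, 1>-4); eliminate b.
Column 3 is strictly dominated by 1 for Player II (-4<1, -11<-8); eliminate 3.
Row c is strictly dominated by row a (-4>-11); eliminate c.
Only (a, 1) remains, with payoff -4.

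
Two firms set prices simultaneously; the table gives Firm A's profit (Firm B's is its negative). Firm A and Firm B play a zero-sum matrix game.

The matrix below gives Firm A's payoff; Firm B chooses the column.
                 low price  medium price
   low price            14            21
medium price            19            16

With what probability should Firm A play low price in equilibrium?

3/10

Row minima are 14 and 16, so Firm A's maximin is 16; column maxima are 19 and 21, so Firm B's minimax is 19. These differ, so the equilibrium is in mixed strategies.
Let Firm A play low price with probability p. Firm B is indifferent when 14p + 19(1−p) = 21p + 16(1−p), giving p = 3/10.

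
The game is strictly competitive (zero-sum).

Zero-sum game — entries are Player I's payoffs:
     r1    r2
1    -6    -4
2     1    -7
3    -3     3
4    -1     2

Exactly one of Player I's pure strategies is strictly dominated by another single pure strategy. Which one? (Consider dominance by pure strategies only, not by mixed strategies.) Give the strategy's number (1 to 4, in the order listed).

Compare 1 with 3: -3 > -6, 3 > -4.
So 3 strictly dominates 1 for Player I; 1 is strictly dominated.

1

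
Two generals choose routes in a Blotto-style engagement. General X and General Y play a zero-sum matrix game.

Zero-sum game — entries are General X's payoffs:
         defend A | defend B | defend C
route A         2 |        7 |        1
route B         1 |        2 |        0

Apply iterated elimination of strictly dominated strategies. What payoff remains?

Row route B is strictly dominated by row route A (2>1, 7>2, 1>0); eliminate route B.
Column defend B is strictly dominated by defend A for General Y (2<7); eliminate defend B.
Column defend A is strictly dominated by defend C for General Y (1<2); eliminate defend A.
Only (route A, defend C) remains, with payoff 1.

1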